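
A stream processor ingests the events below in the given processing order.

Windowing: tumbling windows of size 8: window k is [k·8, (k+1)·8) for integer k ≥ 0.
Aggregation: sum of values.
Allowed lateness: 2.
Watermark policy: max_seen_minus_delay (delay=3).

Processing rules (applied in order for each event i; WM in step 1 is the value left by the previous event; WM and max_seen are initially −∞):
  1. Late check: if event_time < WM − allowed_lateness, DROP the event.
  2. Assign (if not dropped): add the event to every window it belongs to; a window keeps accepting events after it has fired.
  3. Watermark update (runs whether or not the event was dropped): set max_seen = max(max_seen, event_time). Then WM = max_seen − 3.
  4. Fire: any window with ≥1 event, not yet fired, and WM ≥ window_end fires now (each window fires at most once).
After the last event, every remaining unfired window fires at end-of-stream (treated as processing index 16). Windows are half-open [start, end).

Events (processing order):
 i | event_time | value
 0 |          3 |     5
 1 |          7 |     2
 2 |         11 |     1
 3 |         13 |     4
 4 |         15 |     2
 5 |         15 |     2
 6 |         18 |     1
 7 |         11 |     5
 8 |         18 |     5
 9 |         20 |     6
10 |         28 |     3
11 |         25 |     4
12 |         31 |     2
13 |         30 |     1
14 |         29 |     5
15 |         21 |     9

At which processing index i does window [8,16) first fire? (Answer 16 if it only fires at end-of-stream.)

i=0 t=3 v=5: → [0,8); WM=0
i=1 t=7 v=2: → [0,8); WM=4
i=2 t=11 v=1: → [8,16); WM=8; [0,8) fires=7
i=3 t=13 v=4: → [8,16); WM=10
i=4 t=15 v=2: → [8,16); WM=12
i=5 t=15 v=2: → [8,16); WM=12
i=6 t=18 v=1: → [16,24); WM=15
i=7 t=11 v=5: DROP (t<15-2); WM=15
i=8 t=18 v=5: → [16,24); WM=15
i=9 t=20 v=6: → [16,24); WM=17; [8,16) fires=9
i=10 t=28 v=3: → [24,32); WM=25; [16,24) fires=12
i=11 t=25 v=4: → [24,32); WM=25
i=12 t=31 v=2: → [24,32); WM=28
i=13 t=30 v=1: → [24,32); WM=28
i=14 t=29 v=5: → [24,32); WM=28
i=15 t=21 v=9: DROP (t<28-2); WM=28

9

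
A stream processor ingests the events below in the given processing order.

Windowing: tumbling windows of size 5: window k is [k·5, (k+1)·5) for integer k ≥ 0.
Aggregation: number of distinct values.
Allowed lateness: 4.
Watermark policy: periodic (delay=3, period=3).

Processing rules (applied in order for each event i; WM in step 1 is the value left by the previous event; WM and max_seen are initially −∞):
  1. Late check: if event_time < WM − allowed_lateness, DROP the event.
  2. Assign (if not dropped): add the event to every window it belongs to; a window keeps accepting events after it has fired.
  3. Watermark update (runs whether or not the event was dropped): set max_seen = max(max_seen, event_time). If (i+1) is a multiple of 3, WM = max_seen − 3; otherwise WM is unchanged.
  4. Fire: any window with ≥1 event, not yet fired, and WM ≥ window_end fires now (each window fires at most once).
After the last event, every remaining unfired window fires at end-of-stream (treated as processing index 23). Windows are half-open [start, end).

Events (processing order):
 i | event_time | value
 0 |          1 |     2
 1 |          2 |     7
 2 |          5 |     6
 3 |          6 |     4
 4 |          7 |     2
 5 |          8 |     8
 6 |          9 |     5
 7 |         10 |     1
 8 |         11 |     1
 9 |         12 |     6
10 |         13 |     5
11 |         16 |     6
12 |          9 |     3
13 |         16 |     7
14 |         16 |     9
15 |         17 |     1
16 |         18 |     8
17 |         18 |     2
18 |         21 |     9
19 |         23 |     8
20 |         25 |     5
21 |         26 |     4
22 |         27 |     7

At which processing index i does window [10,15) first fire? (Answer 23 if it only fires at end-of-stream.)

i=0 t=1 v=2: → [0,5); WM=−∞
i=1 t=2 v=7: → [0,5); WM=−∞
i=2 t=5 v=6: → [5,10); WM=2
i=3 t=6 v=4: → [5,10); WM=2
i=4 t=7 v=2: → [5,10); WM=2
i=5 t=8 v=8: → [5,10); WM=5; [0,5) fires=2
i=6 t=9 v=5: → [5,10); WM=5
i=7 t=10 v=1: → [10,15); WM=5
i=8 t=11 v=1: → [10,15); WM=8
i=9 t=12 v=6: → [10,15); WM=8
i=10 t=13 v=5: → [10,15); WM=8
i=11 t=16 v=6: → [15,20); WM=13; [5,10) fires=5
i=12 t=9 v=3: → [5,10); WM=13
i=13 t=16 v=7: → [15,20); WM=13
i=14 t=16 v=9: → [15,20); WM=13
i=15 t=17 v=1: → [15,20); WM=13
i=16 t=18 v=8: → [15,20); WM=13
i=17 t=18 v=2: → [15,20); WM=15; [10,15) fires=3
i=18 t=21 v=9: → [20,25); WM=15
i=19 t=23 v=8: → [20,25); WM=15
i=20 t=25 v=5: → [25,30); WM=22; [15,20) fires=6
i=21 t=26 v=4: → [25,30); WM=22
i=22 t=27 v=7: → [25,30); WM=22

17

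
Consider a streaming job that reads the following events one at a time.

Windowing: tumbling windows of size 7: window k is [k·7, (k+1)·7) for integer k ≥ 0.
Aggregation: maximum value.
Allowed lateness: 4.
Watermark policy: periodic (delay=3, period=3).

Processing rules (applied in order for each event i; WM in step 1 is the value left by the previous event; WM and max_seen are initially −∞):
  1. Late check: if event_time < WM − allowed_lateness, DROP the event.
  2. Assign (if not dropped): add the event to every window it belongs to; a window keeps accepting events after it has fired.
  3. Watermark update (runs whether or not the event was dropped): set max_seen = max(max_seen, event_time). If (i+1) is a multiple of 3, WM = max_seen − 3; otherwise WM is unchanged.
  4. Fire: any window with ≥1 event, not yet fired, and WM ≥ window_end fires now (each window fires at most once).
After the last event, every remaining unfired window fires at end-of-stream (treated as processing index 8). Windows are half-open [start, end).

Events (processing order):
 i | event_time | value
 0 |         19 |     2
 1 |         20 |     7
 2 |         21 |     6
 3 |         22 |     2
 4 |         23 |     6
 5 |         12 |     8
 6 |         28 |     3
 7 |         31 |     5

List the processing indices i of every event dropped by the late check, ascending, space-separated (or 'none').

i=0 t=19 v=2: → [14,21); WM=−∞
i=1 t=20 v=7: → [14,21); WM=−∞
i=2 t=21 v=6: → [21,28); WM=18
i=3 t=22 v=2: → [21,28); WM=18
i=4 t=23 v=6: → [21,28); WM=18
i=5 t=12 v=8: DROP (t<18-4); WM=20
i=6 t=28 v=3: → [28,35); WM=20
i=7 t=31 v=5: → [28,35); WM=20

5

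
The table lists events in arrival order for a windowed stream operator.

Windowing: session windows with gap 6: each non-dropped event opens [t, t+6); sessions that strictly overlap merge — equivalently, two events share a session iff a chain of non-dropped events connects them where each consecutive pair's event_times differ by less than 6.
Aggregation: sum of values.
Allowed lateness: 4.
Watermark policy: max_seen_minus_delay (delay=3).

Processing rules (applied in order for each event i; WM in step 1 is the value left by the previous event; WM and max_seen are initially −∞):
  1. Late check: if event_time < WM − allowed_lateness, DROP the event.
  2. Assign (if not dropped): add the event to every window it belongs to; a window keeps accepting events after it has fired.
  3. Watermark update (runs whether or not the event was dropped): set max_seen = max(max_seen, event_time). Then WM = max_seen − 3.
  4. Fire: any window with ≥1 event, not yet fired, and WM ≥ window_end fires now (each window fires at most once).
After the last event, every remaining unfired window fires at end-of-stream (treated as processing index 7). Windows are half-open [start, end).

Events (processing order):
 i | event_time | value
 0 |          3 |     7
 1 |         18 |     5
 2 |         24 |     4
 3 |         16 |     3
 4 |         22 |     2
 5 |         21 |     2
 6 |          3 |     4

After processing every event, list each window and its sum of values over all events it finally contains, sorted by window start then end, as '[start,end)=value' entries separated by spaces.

[3,9)=7 [18,30)=13

i=0 t=3 v=7: → [3,9); WM=0
i=1 t=18 v=5: → [18,24); WM=15
i=2 t=24 v=4: → [24,30); WM=21
i=3 t=16 v=3: DROP (t<21-4); WM=21
i=4 t=22 v=2: → [18,30); WM=21
i=5 t=21 v=2: → [18,30); WM=21
i=6 t=3 v=4: DROP (t<21-4); WM=21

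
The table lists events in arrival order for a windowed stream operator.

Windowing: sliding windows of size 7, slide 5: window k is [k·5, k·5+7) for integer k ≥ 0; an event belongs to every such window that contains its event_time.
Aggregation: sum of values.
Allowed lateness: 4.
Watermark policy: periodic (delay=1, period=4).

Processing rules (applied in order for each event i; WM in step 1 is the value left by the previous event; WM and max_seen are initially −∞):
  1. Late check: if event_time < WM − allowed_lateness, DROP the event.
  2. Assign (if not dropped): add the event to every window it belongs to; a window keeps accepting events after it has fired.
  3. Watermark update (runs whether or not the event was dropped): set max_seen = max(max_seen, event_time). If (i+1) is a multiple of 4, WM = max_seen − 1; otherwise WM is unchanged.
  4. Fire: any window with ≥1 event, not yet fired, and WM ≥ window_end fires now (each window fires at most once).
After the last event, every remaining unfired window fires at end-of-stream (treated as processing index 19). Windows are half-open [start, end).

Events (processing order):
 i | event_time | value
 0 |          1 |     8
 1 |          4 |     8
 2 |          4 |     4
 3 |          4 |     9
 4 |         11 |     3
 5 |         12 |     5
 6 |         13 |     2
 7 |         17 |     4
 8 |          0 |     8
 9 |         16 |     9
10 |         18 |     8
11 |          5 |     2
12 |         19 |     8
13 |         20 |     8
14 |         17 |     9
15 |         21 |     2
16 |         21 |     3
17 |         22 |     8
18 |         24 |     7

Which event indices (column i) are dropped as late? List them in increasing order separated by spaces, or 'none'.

i=0 t=1 v=8: → [0,7); WM=−∞
i=1 t=4 v=8: → [0,7); WM=−∞
i=2 t=4 v=4: → [0,7); WM=−∞
i=3 t=4 v=9: → [0,7); WM=3
i=4 t=11 v=3: → [10,17),[5,12); WM=3
i=5 t=12 v=5: → [10,17); WM=3
i=6 t=13 v=2: → [10,17); WM=3
i=7 t=17 v=4: → [15,22); WM=16; [0,7) fires=29 [5,12) fires=3
i=8 t=0 v=8: DROP (t<16-4); WM=16
i=9 t=16 v=9: → [15,22),[10,17); WM=16
i=10 t=18 v=8: → [15,22); WM=16
i=11 t=5 v=2: DROP (t<16-4); WM=17; [10,17) fires=19
i=12 t=19 v=8: → [15,22); WM=17
i=13 t=20 v=8: → [20,27),[15,22); WM=17
i=14 t=17 v=9: → [15,22); WM=17
i=15 t=21 v=2: → [20,27),[15,22); WM=20
i=16 t=21 v=3: → [20,27),[15,22); WM=20
i=17 t=22 v=8: → [20,27); WM=20
i=18 t=24 v=7: → [20,27); WM=20

8 11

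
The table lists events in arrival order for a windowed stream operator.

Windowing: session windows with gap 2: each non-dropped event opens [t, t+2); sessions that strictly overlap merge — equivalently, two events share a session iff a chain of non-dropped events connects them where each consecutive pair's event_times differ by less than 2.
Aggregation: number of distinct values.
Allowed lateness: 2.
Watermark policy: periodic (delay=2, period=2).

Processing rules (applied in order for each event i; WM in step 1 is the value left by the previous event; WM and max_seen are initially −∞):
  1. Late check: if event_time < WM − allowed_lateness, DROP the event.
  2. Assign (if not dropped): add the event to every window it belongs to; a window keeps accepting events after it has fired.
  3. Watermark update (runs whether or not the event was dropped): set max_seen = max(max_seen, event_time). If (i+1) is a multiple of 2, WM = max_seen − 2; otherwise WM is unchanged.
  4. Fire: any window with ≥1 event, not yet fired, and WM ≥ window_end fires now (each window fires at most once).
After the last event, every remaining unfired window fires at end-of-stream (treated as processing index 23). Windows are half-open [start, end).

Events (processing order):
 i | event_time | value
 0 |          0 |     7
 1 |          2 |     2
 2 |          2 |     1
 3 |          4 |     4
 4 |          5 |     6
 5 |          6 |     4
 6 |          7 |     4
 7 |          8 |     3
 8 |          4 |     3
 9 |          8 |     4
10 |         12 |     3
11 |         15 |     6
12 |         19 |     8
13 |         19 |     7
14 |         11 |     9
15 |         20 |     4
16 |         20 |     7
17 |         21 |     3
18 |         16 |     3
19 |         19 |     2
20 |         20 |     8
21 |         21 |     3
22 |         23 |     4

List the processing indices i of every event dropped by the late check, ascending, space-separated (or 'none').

i=0 t=0 v=7: → [0,2); WM=−∞
i=1 t=2 v=2: → [2,4); WM=0
i=2 t=2 v=1: → [2,4); WM=0
i=3 t=4 v=4: → [4,6); WM=2
i=4 t=5 v=6: → [4,7); WM=2
i=5 t=6 v=4: → [4,8); WM=4
i=6 t=7 v=4: → [4,9); WM=4
i=7 t=8 v=3: → [4,10); WM=6
i=8 t=4 v=3: → [4,10); WM=6
i=9 t=8 v=4: → [4,10); WM=6
i=10 t=12 v=3: → [12,14); WM=6
i=11 t=15 v=6: → [15,17); WM=13
i=12 t=19 v=8: → [19,21); WM=13
i=13 t=19 v=7: → [19,21); WM=17
i=14 t=11 v=9: DROP (t<17-2); WM=17
i=15 t=20 v=4: → [19,22); WM=18
i=16 t=20 v=7: → [19,22); WM=18
i=17 t=21 v=3: → [19,23); WM=19
i=18 t=16 v=3: DROP (t<19-2); WM=19
i=19 t=19 v=2: → [19,23); WM=19
i=20 t=20 v=8: → [19,23); WM=19
i=21 t=21 v=3: → [19,23); WM=19
i=22 t=23 v=4: → [23,25); WM=19

14 18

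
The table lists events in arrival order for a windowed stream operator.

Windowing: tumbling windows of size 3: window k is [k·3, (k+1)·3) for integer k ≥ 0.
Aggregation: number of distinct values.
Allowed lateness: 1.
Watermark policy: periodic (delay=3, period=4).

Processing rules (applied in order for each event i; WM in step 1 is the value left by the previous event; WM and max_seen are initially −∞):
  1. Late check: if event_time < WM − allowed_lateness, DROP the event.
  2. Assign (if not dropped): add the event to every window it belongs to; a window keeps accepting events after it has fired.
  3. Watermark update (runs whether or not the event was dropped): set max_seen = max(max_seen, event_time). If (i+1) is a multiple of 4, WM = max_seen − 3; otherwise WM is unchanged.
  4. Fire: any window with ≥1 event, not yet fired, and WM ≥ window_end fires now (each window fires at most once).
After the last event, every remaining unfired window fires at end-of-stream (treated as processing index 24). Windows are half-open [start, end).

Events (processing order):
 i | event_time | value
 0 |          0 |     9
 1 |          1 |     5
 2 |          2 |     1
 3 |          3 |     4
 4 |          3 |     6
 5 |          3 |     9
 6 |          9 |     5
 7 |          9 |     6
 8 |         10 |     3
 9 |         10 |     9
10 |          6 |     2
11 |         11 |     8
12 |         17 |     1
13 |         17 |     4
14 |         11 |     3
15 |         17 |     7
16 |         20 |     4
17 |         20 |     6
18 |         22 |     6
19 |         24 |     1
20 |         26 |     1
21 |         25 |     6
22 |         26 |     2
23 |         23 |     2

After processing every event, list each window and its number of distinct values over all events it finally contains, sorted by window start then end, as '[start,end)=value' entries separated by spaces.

i=0 t=0 v=9: → [0,3); WM=−∞
i=1 t=1 v=5: → [0,3); WM=−∞
i=2 t=2 v=1: → [0,3); WM=−∞
i=3 t=3 v=4: → [3,6); WM=0
i=4 t=3 v=6: → [3,6); WM=0
i=5 t=3 v=9: → [3,6); WM=0
i=6 t=9 v=5: → [9,12); WM=0
i=7 t=9 v=6: → [9,12); WM=6; [0,3) fires=3 [3,6) fires=3
i=8 t=10 v=3: → [9,12); WM=6
i=9 t=10 v=9: → [9,12); WM=6
i=10 t=6 v=2: → [6,9); WM=6
i=11 t=11 v=8: → [9,12); WM=8
i=12 t=17 v=1: → [15,18); WM=8
i=13 t=17 v=4: → [15,18); WM=8
i=14 t=11 v=3: → [9,12); WM=8
i=15 t=17 v=7: → [15,18); WM=14; [6,9) fires=1 [9,12) fires=5
i=16 t=20 v=4: → [18,21); WM=14
i=17 t=20 v=6: → [18,21); WM=14
i=18 t=22 v=6: → [21,24); WM=14
i=19 t=24 v=1: → [24,27); WM=21; [15,18) fires=3 [18,21) fires=2
i=20 t=26 v=1: → [24,27); WM=21
i=21 t=25 v=6: → [24,27); WM=21
i=22 t=26 v=2: → [24,27); WM=21
i=23 t=23 v=2: → [21,24); WM=23

[0,3)=3 [3,6)=3 [6,9)=1 [9,12)=5 [15,18)=3 [18,21)=2 [21,24)=2 [24,27)=3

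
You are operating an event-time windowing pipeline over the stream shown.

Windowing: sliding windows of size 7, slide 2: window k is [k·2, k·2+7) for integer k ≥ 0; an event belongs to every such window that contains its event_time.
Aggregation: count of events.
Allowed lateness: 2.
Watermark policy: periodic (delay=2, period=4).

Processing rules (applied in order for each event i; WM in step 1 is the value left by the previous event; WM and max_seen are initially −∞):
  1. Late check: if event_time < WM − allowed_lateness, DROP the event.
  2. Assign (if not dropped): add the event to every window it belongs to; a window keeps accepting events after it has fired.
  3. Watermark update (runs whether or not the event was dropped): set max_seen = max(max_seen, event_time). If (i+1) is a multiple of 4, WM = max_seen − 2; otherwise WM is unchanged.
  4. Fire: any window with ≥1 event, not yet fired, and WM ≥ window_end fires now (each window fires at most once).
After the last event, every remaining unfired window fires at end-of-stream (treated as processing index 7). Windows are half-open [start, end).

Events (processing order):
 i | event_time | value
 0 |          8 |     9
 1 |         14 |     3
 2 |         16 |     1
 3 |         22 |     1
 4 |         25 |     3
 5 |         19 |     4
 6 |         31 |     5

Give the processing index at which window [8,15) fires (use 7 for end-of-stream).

i=0 t=8 v=9: → [8,15),[6,13),[4,11),[2,9); WM=−∞
i=1 t=14 v=3: → [14,21),[12,19),[10,17),[8,15); WM=−∞
i=2 t=16 v=1: → [16,23),[14,21),[12,19),[10,17); WM=−∞
i=3 t=22 v=1: → [22,29),[20,27),[18,25),[16,23); WM=20; [2,9) fires=1 [4,11) fires=1 [6,13) fires=1 [8,15) fires=2 [10,17) fires=2 [12,19) fires=2
i=4 t=25 v=3: → [24,31),[22,29),[20,27); WM=20
i=5 t=19 v=4: → [18,25),[16,23),[14,21); WM=20
i=6 t=31 v=5: → [30,37),[28,35),[26,33); WM=20

3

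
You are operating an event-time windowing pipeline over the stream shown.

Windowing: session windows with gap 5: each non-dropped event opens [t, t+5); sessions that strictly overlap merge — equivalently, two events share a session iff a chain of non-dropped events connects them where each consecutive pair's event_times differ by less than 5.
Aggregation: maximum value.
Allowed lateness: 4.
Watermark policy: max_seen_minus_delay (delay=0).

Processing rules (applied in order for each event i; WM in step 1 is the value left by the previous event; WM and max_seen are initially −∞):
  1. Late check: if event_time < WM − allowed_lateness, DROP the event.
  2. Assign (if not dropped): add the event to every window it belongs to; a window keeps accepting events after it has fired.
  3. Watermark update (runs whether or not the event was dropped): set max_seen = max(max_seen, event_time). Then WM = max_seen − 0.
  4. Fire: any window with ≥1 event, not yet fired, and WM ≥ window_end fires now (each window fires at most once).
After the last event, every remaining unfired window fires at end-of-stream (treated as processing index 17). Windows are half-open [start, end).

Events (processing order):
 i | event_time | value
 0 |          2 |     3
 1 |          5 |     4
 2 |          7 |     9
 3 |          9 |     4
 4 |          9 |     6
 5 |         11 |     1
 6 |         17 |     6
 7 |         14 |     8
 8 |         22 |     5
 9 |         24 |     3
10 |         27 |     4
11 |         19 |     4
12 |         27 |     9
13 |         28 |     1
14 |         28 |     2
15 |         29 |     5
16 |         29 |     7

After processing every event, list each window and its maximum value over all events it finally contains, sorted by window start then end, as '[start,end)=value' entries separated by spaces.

[2,22)=9 [22,34)=9

i=0 t=2 v=3: → [2,7); WM=2
i=1 t=5 v=4: → [2,10); WM=5
i=2 t=7 v=9: → [2,12); WM=7
i=3 t=9 v=4: → [2,14); WM=9
i=4 t=9 v=6: → [2,14); WM=9
i=5 t=11 v=1: → [2,16); WM=11
i=6 t=17 v=6: → [17,22); WM=17
i=7 t=14 v=8: → [2,22); WM=17
i=8 t=22 v=5: → [22,27); WM=22
i=9 t=24 v=3: → [22,29); WM=24
i=10 t=27 v=4: → [22,32); WM=27
i=11 t=19 v=4: DROP (t<27-4); WM=27
i=12 t=27 v=9: → [22,32); WM=27
i=13 t=28 v=1: → [22,33); WM=28
i=14 t=28 v=2: → [22,33); WM=28
i=15 t=29 v=5: → [22,34); WM=29
i=16 t=29 v=7: → [22,34); WM=29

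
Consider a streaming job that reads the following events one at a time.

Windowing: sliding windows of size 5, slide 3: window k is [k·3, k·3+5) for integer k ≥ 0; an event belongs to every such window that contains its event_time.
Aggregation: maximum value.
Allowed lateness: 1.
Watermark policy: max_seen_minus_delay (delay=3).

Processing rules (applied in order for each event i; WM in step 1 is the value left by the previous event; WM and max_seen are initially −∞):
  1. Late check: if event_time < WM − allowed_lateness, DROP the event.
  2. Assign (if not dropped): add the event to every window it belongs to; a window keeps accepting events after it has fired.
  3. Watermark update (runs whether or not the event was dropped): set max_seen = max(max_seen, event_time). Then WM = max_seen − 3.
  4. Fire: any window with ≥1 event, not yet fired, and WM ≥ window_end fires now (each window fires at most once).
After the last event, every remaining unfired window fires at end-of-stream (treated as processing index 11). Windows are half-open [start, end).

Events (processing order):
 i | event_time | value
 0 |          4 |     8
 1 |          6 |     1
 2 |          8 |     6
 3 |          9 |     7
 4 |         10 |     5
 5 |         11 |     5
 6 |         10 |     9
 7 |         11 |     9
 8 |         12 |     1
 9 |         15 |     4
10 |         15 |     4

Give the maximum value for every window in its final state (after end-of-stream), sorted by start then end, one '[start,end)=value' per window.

i=0 t=4 v=8: → [3,8),[0,5); WM=1
i=1 t=6 v=1: → [6,11),[3,8); WM=3
i=2 t=8 v=6: → [6,11); WM=5; [0,5) fires=8
i=3 t=9 v=7: → [9,14),[6,11); WM=6
i=4 t=10 v=5: → [9,14),[6,11); WM=7
i=5 t=11 v=5: → [9,14); WM=8; [3,8) fires=8
i=6 t=10 v=9: → [9,14),[6,11); WM=8
i=7 t=11 v=9: → [9,14); WM=8
i=8 t=12 v=1: → [12,17),[9,14); WM=9
i=9 t=15 v=4: → [15,20),[12,17); WM=12; [6,11) fires=9
i=10 t=15 v=4: → [15,20),[12,17); WM=12

[0,5)=8 [3,8)=8 [6,11)=9 [9,14)=9 [12,17)=4 [15,20)=4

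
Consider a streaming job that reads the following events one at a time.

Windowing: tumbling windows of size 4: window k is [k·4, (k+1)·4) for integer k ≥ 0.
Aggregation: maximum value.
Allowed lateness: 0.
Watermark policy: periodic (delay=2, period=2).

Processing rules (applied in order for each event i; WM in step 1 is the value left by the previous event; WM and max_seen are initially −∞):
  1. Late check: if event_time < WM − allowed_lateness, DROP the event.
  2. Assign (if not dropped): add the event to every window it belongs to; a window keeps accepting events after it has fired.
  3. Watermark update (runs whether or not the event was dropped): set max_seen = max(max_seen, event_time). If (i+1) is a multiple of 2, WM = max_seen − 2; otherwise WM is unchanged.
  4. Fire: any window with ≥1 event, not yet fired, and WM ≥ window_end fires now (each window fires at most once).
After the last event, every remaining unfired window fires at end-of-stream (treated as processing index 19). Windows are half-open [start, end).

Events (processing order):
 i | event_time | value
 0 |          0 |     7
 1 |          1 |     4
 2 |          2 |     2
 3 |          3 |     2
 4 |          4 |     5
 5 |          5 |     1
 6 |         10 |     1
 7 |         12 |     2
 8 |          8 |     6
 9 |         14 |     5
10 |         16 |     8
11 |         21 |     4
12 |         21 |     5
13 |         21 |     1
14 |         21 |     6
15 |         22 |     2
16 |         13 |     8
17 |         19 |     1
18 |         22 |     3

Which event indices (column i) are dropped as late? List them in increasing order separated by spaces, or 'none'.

i=0 t=0 v=7: → [0,4); WM=−∞
i=1 t=1 v=4: → [0,4); WM=-1
i=2 t=2 v=2: → [0,4); WM=-1
i=3 t=3 v=2: → [0,4); WM=1
i=4 t=4 v=5: → [4,8); WM=1
i=5 t=5 v=1: → [4,8); WM=3
i=6 t=10 v=1: → [8,12); WM=3
i=7 t=12 v=2: → [12,16); WM=10; [0,4) fires=7 [4,8) fires=5
i=8 t=8 v=6: DROP (t<10-0); WM=10
i=9 t=14 v=5: → [12,16); WM=12; [8,12) fires=1
i=10 t=16 v=8: → [16,20); WM=12
i=11 t=21 v=4: → [20,24); WM=19; [12,16) fires=5
i=12 t=21 v=5: → [20,24); WM=19
i=13 t=21 v=1: → [20,24); WM=19
i=14 t=21 v=6: → [20,24); WM=19
i=15 t=22 v=2: → [20,24); WM=20; [16,20) fires=8
i=16 t=13 v=8: DROP (t<20-0); WM=20
i=17 t=19 v=1: DROP (t<20-0); WM=20
i=18 t=22 v=3: → [20,24); WM=20

8 16 17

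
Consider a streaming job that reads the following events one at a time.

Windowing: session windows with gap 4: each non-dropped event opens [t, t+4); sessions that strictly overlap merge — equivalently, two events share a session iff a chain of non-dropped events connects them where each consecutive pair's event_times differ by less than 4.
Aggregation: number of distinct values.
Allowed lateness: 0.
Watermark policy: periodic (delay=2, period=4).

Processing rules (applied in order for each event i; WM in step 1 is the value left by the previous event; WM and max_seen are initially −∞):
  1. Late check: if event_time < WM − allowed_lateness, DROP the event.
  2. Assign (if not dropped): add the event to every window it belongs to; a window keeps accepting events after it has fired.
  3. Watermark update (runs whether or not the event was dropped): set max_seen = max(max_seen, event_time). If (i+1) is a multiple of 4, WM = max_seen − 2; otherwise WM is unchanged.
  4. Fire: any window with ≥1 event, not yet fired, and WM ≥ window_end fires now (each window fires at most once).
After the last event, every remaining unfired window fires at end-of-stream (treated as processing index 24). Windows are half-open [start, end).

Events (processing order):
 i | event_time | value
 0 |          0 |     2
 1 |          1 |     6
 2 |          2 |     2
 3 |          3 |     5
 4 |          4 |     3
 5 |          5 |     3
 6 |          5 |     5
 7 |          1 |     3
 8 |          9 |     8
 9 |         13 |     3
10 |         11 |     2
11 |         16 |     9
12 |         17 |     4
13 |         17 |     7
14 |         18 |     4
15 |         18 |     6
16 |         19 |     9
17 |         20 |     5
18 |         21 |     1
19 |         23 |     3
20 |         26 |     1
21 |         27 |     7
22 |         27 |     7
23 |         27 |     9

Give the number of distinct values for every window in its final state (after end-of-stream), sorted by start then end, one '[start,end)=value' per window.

[0,9)=4 [9,31)=9

i=0 t=0 v=2: → [0,4); WM=−∞
i=1 t=1 v=6: → [0,5); WM=−∞
i=2 t=2 v=2: → [0,6); WM=−∞
i=3 t=3 v=5: → [0,7); WM=1
i=4 t=4 v=3: → [0,8); WM=1
i=5 t=5 v=3: → [0,9); WM=1
i=6 t=5 v=5: → [0,9); WM=1
i=7 t=1 v=3: → [0,9); WM=3
i=8 t=9 v=8: → [9,13); WM=3
i=9 t=13 v=3: → [13,17); WM=3
i=10 t=11 v=2: → [9,17); WM=3
i=11 t=16 v=9: → [9,20); WM=14
i=12 t=17 v=4: → [9,21); WM=14
i=13 t=17 v=7: → [9,21); WM=14
i=14 t=18 v=4: → [9,22); WM=14
i=15 t=18 v=6: → [9,22); WM=16
i=16 t=19 v=9: → [9,23); WM=16
i=17 t=20 v=5: → [9,24); WM=16
i=18 t=21 v=1: → [9,25); WM=16
i=19 t=23 v=3: → [9,27); WM=21
i=20 t=26 v=1: → [9,30); WM=21
i=21 t=27 v=7: → [9,31); WM=21
i=22 t=27 v=7: → [9,31); WM=21
i=23 t=27 v=9: → [9,31); WM=25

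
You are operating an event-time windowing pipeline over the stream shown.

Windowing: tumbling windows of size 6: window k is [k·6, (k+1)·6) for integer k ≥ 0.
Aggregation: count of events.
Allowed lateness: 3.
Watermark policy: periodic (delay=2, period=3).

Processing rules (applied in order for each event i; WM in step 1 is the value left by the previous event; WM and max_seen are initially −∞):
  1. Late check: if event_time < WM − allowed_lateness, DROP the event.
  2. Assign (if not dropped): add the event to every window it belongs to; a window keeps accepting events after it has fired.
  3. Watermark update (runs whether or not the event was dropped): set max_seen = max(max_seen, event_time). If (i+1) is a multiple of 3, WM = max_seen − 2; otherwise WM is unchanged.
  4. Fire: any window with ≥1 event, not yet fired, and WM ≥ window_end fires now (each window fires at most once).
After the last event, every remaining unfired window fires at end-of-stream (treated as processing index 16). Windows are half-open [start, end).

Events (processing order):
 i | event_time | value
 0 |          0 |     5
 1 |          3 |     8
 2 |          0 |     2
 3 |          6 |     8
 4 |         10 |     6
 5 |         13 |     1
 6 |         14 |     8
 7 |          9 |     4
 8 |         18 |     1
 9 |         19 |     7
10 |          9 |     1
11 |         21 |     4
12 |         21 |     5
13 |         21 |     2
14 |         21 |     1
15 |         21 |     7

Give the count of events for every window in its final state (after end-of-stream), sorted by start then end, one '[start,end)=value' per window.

i=0 t=0 v=5: → [0,6); WM=−∞
i=1 t=3 v=8: → [0,6); WM=−∞
i=2 t=0 v=2: → [0,6); WM=1
i=3 t=6 v=8: → [6,12); WM=1
i=4 t=10 v=6: → [6,12); WM=1
i=5 t=13 v=1: → [12,18); WM=11; [0,6) fires=3
i=6 t=14 v=8: → [12,18); WM=11
i=7 t=9 v=4: → [6,12); WM=11
i=8 t=18 v=1: → [18,24); WM=16; [6,12) fires=3
i=9 t=19 v=7: → [18,24); WM=16
i=10 t=9 v=1: DROP (t<16-3); WM=16
i=11 t=21 v=4: → [18,24); WM=19; [12,18) fires=2
i=12 t=21 v=5: → [18,24); WM=19
i=13 t=21 v=2: → [18,24); WM=19
i=14 t=21 v=1: → [18,24); WM=19
i=15 t=21 v=7: → [18,24); WM=19

[0,6)=3 [6,12)=3 [12,18)=2 [18,24)=7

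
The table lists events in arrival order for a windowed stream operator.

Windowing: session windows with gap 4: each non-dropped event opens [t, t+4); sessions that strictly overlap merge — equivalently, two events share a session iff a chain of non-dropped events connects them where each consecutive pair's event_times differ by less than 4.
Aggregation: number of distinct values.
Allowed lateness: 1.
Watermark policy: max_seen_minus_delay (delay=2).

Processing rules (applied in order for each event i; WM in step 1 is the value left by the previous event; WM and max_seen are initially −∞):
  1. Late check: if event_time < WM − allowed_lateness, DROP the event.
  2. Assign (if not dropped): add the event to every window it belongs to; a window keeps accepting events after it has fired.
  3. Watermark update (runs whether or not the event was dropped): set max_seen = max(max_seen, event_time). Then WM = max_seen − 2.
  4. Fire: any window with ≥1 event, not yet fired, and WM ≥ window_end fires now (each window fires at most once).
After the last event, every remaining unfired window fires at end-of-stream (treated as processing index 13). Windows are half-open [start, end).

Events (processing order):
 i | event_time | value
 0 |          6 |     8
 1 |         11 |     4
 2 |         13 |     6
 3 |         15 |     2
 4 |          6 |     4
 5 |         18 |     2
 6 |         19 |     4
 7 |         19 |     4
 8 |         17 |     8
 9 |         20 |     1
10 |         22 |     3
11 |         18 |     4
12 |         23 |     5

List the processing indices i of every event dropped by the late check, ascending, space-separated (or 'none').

i=0 t=6 v=8: → [6,10); WM=4
i=1 t=11 v=4: → [11,15); WM=9
i=2 t=13 v=6: → [11,17); WM=11
i=3 t=15 v=2: → [11,19); WM=13
i=4 t=6 v=4: DROP (t<13-1); WM=13
i=5 t=18 v=2: → [11,22); WM=16
i=6 t=19 v=4: → [11,23); WM=17
i=7 t=19 v=4: → [11,23); WM=17
i=8 t=17 v=8: → [11,23); WM=17
i=9 t=20 v=1: → [11,24); WM=18
i=10 t=22 v=3: → [11,26); WM=20
i=11 t=18 v=4: DROP (t<20-1); WM=20
i=12 t=23 v=5: → [11,27); WM=21

4 11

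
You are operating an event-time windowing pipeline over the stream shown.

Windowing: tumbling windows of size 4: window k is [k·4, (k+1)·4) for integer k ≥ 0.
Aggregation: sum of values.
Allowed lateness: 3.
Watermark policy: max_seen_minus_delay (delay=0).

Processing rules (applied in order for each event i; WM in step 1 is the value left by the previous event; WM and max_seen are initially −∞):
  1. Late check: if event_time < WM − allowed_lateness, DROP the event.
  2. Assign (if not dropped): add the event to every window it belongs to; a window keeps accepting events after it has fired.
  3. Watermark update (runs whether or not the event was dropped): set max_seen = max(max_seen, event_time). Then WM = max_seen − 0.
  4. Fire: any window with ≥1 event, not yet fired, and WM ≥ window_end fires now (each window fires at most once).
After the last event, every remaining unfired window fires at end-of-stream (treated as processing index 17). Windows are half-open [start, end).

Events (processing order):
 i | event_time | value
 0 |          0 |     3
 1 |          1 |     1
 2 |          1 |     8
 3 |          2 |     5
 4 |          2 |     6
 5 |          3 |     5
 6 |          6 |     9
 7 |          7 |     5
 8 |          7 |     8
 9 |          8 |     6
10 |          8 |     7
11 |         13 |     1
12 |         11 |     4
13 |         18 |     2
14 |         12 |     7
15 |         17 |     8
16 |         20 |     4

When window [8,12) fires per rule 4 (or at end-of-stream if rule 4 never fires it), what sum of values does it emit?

i=0 t=0 v=3: → [0,4); WM=0
i=1 t=1 v=1: → [0,4); WM=1
i=2 t=1 v=8: → [0,4); WM=1
i=3 t=2 v=5: → [0,4); WM=2
i=4 t=2 v=6: → [0,4); WM=2
i=5 t=3 v=5: → [0,4); WM=3
i=6 t=6 v=9: → [4,8); WM=6; [0,4) fires=28
i=7 t=7 v=5: → [4,8); WM=7
i=8 t=7 v=8: → [4,8); WM=7
i=9 t=8 v=6: → [8,12); WM=8; [4,8) fires=22
i=10 t=8 v=7: → [8,12); WM=8
i=11 t=13 v=1: → [12,16); WM=13; [8,12) fires=13
i=12 t=11 v=4: → [8,12); WM=13
i=13 t=18 v=2: → [16,20); WM=18; [12,16) fires=1
i=14 t=12 v=7: DROP (t<18-3); WM=18
i=15 t=17 v=8: → [16,20); WM=18
i=16 t=20 v=4: → [20,24); WM=20; [16,20) fires=10

13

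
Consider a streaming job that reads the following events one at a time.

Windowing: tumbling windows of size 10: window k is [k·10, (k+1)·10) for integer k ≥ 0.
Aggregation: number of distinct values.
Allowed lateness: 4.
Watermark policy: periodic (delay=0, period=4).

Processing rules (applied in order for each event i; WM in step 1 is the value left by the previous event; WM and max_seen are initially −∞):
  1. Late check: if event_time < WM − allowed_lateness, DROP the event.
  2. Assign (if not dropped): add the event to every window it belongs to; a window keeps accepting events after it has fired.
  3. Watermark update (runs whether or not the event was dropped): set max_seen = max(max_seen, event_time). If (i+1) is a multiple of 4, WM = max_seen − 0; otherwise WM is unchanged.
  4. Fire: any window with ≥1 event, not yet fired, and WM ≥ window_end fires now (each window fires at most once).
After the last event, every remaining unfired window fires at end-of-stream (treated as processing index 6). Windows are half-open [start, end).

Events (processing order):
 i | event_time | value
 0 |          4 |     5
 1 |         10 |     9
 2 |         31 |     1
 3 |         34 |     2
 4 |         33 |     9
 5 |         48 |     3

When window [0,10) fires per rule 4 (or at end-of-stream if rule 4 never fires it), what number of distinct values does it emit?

1

i=0 t=4 v=5: → [0,10); WM=−∞
i=1 t=10 v=9: → [10,20); WM=−∞
i=2 t=31 v=1: → [30,40); WM=−∞
i=3 t=34 v=2: → [30,40); WM=34; [0,10) fires=1 [10,20) fires=1
i=4 t=33 v=9: → [30,40); WM=34
i=5 t=48 v=3: → [40,50); WM=34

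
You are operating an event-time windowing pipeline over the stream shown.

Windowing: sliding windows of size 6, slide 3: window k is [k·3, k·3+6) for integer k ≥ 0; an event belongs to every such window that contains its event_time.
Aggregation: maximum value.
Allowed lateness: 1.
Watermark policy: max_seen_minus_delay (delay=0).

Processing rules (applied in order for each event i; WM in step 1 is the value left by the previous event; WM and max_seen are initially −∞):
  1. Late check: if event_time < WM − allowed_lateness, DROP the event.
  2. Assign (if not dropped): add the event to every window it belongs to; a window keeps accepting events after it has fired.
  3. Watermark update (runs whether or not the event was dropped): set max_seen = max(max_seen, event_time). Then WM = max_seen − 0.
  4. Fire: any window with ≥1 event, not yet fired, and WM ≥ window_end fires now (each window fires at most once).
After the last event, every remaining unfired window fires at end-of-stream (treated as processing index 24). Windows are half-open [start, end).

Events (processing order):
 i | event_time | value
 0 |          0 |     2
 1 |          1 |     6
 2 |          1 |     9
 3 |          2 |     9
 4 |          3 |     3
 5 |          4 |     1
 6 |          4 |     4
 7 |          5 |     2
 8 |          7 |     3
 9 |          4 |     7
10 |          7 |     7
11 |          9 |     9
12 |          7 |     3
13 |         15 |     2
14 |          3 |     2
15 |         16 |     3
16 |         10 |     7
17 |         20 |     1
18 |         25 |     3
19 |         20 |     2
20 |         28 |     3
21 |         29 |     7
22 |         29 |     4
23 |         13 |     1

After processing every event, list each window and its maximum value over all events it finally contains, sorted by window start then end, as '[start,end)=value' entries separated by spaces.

i=0 t=0 v=2: → [0,6); WM=0
i=1 t=1 v=6: → [0,6); WM=1
i=2 t=1 v=9: → [0,6); WM=1
i=3 t=2 v=9: → [0,6); WM=2
i=4 t=3 v=3: → [3,9),[0,6); WM=3
i=5 t=4 v=1: → [3,9),[0,6); WM=4
i=6 t=4 v=4: → [3,9),[0,6); WM=4
i=7 t=5 v=2: → [3,9),[0,6); WM=5
i=8 t=7 v=3: → [6,12),[3,9); WM=7; [0,6) fires=9
i=9 t=4 v=7: DROP (t<7-1); WM=7
i=10 t=7 v=7: → [6,12),[3,9); WM=7
i=11 t=9 v=9: → [9,15),[6,12); WM=9; [3,9) fires=7
i=12 t=7 v=3: DROP (t<9-1); WM=9
i=13 t=15 v=2: → [15,21),[12,18); WM=15; [6,12) fires=9 [9,15) fires=9
i=14 t=3 v=2: DROP (t<15-1); WM=15
i=15 t=16 v=3: → [15,21),[12,18); WM=16
i=16 t=10 v=7: DROP (t<16-1); WM=16
i=17 t=20 v=1: → [18,24),[15,21); WM=20; [12,18) fires=3
i=18 t=25 v=3: → [24,30),[21,27); WM=25; [15,21) fires=3 [18,24) fires=1
i=19 t=20 v=2: DROP (t<25-1); WM=25
i=20 t=28 v=3: → [27,33),[24,30); WM=28; [21,27) fires=3
i=21 t=29 v=7: → [27,33),[24,30); WM=29
i=22 t=29 v=4: → [27,33),[24,30); WM=29
i=23 t=13 v=1: DROP (t<29-1); WM=29

[0,6)=9 [3,9)=7 [6,12)=9 [9,15)=9 [12,18)=3 [15,21)=3 [18,24)=1 [21,27)=3 [24,30)=7 [27,33)=7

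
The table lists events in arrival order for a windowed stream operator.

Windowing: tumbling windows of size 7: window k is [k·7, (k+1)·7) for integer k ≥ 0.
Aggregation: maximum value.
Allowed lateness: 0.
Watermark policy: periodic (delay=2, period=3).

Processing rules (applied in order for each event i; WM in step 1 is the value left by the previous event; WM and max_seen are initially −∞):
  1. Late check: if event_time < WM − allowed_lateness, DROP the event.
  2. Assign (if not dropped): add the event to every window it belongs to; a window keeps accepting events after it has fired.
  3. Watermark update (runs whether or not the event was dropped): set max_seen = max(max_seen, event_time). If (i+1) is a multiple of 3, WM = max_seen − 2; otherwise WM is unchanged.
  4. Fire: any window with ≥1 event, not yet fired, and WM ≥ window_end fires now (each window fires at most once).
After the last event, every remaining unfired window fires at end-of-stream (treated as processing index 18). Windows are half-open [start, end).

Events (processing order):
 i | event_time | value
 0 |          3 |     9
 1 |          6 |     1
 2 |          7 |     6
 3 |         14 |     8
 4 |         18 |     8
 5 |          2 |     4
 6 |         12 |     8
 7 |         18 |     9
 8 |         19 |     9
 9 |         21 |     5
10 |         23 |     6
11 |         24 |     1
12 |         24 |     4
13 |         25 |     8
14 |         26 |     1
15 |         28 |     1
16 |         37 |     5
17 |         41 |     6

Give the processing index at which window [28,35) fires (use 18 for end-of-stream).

i=0 t=3 v=9: → [0,7); WM=−∞
i=1 t=6 v=1: → [0,7); WM=−∞
i=2 t=7 v=6: → [7,14); WM=5
i=3 t=14 v=8: → [14,21); WM=5
i=4 t=18 v=8: → [14,21); WM=5
i=5 t=2 v=4: DROP (t<5-0); WM=16; [0,7) fires=9 [7,14) fires=6
i=6 t=12 v=8: DROP (t<16-0); WM=16
i=7 t=18 v=9: → [14,21); WM=16
i=8 t=19 v=9: → [14,21); WM=17
i=9 t=21 v=5: → [21,28); WM=17
i=10 t=23 v=6: → [21,28); WM=17
i=11 t=24 v=1: → [21,28); WM=22; [14,21) fires=9
i=12 t=24 v=4: → [21,28); WM=22
i=13 t=25 v=8: → [21,28); WM=22
i=14 t=26 v=1: → [21,28); WM=24
i=15 t=28 v=1: → [28,35); WM=24
i=16 t=37 v=5: → [35,42); WM=24
i=17 t=41 v=6: → [35,42); WM=39; [21,28) fires=8 [28,35) fires=1

17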